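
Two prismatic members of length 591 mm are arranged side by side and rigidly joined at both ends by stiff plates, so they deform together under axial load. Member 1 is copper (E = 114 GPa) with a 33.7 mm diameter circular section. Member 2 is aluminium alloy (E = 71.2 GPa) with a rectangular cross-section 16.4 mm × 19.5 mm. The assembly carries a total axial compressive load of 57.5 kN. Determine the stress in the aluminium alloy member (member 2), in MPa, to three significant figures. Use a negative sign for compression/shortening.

-32.9 MPa

A_1 = 892 mm².
A_2 = 319.8 mm².
Equal strain + equilibrium ⇒ each member carries load in proportion to AE: A₁E₁ = 101700000 N, A₂E₂ = 22770000 N, ΣAE = 124500000 N.
σ₂ = P·E₂/ΣAE = -57500·71200/124500000 = -32.9 MPa.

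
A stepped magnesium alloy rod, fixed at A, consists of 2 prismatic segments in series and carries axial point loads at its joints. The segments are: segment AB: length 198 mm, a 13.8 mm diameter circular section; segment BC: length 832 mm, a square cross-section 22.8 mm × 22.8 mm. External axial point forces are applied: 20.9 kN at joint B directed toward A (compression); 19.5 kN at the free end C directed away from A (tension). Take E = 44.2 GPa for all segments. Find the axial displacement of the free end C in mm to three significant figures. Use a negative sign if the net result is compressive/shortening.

Internal axial forces (sectioning from the free end, tension +): N_BC = 19.5 kN, N_AB = -1.4 kN.
A_AB = 149.6 mm².
A_BC = 519.8 mm².
δ_AB = -1400·198/(149.6·44200) = -0.04193 mm
δ_BC = 19500·832/(519.8·44200) = 0.7061 mm
δ = Σδ_i = 0.6642 mm.

0.664 mm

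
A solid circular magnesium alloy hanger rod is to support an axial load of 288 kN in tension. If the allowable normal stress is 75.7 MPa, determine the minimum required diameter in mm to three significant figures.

Required area A ≥ P/σ_allow = 288000/75.7 = 3804 mm².
For a solid circular section, d ≥ √(4A/π) = 69.6 mm.

69.6 mm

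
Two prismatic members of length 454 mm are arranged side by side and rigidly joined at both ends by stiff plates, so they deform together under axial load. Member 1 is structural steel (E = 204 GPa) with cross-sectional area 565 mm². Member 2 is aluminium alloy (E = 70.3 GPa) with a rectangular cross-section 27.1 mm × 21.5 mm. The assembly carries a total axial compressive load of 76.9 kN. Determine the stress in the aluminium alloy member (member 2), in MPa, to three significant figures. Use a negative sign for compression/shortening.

A_2 = 582.6 mm².
Equal strain + equilibrium ⇒ each member carries load in proportion to AE: A₁E₁ = 115300000 N, A₂E₂ = 40960000 N, ΣAE = 156200000 N.
σ₂ = P·E₂/ΣAE = -76900·70300/156200000 = -34.61 MPa.

-34.6 MPa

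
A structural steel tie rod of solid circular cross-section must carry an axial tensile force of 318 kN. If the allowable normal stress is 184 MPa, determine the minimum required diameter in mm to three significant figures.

Required area A ≥ P/σ_allow = 318000/184 = 1728 mm².
For a solid circular section, d ≥ √(4A/π) = 46.91 mm.

46.9 mm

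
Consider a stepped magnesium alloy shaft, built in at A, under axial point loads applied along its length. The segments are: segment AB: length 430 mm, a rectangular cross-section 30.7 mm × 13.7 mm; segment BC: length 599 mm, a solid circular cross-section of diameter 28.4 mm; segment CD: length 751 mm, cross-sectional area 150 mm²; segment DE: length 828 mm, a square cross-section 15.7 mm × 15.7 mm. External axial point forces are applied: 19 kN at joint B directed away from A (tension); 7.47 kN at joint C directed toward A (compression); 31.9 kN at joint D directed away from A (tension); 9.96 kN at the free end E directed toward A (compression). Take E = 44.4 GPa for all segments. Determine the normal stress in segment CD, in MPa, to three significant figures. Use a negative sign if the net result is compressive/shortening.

146 MPa

Internal axial forces (sectioning from the free end, tension +): N_DE = -9.96 kN, N_CD = 21.94 kN, N_BC = 14.47 kN, N_AB = 33.47 kN.
σ_CD = N_CD/A_CD = 21940/150 = 146.3 MPa.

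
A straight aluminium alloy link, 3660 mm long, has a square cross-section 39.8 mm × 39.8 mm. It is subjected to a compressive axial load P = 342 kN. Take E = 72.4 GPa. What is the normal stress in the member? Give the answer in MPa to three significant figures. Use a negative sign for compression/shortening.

-216 MPa

A = 1584 mm².
σ = N/A = -342000/1584 = -215.9 MPa.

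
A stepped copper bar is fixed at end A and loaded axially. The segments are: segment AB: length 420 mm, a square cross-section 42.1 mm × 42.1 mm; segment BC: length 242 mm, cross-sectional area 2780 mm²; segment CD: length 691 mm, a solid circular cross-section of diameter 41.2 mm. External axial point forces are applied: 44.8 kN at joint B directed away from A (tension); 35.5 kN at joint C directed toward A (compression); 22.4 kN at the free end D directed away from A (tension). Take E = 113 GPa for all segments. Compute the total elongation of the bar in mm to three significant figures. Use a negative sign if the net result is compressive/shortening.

0.159 mm

Internal axial forces (sectioning from the free end, tension +): N_CD = 22.4 kN, N_BC = -13.1 kN, N_AB = 31.7 kN.
A_AB = 1772 mm².
A_CD = 1333 mm².
δ_AB = 31700·420/(1772·113000) = 0.06648 mm
δ_BC = -13100·242/(2780·113000) = -0.01009 mm
δ_CD = 22400·691/(1333·113000) = 0.1027 mm
δ = Σδ_i = 0.1591 mm.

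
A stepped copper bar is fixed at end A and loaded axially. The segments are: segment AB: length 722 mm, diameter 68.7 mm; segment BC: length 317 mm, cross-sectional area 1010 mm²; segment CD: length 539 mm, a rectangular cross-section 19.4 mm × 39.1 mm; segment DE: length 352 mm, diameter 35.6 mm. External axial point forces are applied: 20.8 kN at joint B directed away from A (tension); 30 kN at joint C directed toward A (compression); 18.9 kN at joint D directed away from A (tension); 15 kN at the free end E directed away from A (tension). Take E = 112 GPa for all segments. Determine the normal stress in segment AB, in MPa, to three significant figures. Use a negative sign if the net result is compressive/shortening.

Internal axial forces (sectioning from the free end, tension +): N_DE = 15 kN, N_CD = 33.9 kN, N_BC = 3.9 kN, N_AB = 24.7 kN.
A_AB = 3707 mm².
σ_AB = N_AB/A_AB = 24700/3707 = 6.663 MPa.

6.66 MPa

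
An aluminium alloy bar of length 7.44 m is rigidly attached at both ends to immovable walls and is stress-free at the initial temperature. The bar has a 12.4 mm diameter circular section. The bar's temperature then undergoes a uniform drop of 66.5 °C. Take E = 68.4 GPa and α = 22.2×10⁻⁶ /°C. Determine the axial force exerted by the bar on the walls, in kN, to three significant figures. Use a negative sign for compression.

Free thermal expansion αLΔT = 22.2e-6 · 7440 · -66.5 = -10.98 mm.
The walls impose strain ε = −(-10.98)/7440 = 1.4763e-03; σ = Eε = 68400 · 1.4763e-03 = 101 MPa.
Wall reaction R = σ·A = 101·120.8 = 12190 N = 12.19 kN.

12.2 kN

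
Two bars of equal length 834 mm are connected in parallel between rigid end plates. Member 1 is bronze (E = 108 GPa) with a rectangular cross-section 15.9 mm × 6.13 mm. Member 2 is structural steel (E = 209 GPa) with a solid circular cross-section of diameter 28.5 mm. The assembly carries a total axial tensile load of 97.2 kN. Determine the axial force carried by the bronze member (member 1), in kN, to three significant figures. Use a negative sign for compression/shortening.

A_1 = 97.47 mm².
A_2 = 637.9 mm².
Equal strain + equilibrium ⇒ each member carries load in proportion to AE: A₁E₁ = 10530000 N, A₂E₂ = 133300000 N, ΣAE = 143900000 N.
F₁ = P·A₁E₁/ΣAE = 97200·10530000/143900000 = 7112 N.

7.11 kN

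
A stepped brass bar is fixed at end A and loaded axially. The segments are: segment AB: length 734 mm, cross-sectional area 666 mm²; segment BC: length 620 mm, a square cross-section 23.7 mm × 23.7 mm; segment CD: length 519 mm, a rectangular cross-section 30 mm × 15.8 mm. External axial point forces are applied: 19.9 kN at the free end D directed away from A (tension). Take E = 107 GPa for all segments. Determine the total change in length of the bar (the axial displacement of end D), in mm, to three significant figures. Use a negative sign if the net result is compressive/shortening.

Internal axial forces (sectioning from the free end, tension +): N_CD = 19.9 kN, N_BC = 19.9 kN, N_AB = 19.9 kN.
A_BC = 561.7 mm².
A_CD = 474 mm².
δ_AB = 19900·734/(666·107000) = 0.205 mm
δ_BC = 19900·620/(561.7·107000) = 0.2053 mm
δ_CD = 19900·519/(474·107000) = 0.2036 mm
δ = Σδ_i = 0.6139 mm.

0.614 mm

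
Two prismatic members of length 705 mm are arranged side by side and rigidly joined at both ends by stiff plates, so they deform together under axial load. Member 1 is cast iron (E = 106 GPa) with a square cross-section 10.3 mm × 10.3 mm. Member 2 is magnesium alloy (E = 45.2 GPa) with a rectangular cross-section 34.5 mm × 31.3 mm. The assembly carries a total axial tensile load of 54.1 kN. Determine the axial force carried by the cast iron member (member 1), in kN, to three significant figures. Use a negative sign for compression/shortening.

A_1 = 106.1 mm².
A_2 = 1080 mm².
Equal strain + equilibrium ⇒ each member carries load in proportion to AE: A₁E₁ = 11250000 N, A₂E₂ = 48810000 N, ΣAE = 60050000 N.
F₁ = P·A₁E₁/ΣAE = 54100·11250000/60050000 = 10130 N.

10.1 kN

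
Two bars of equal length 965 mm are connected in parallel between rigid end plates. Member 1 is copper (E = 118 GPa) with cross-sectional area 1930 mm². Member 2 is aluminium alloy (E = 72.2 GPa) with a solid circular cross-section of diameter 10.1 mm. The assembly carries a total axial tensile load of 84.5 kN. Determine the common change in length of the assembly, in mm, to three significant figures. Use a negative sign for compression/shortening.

0.349 mm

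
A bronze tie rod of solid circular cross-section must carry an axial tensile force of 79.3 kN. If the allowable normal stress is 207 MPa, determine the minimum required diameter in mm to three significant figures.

Required area A ≥ P/σ_allow = 79300/207 = 383.1 mm².
For a solid circular section, d ≥ √(4A/π) = 22.09 mm.

22.1 mm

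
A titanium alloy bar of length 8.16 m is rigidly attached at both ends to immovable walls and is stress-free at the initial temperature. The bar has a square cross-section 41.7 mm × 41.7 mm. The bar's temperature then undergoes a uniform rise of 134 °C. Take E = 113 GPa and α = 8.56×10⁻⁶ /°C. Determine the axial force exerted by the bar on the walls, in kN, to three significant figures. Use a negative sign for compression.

Free thermal expansion αLΔT = 8.56e-6 · 8160 · 134 = 9.36 mm.
The walls impose strain ε = −(9.36)/8160 = -1.1470e-03; σ = Eε = 113000 · -1.1470e-03 = -129.6 MPa.
Wall reaction R = σ·A = -129.6·1739 = -225400 N = -225.4 kN.

-225 kN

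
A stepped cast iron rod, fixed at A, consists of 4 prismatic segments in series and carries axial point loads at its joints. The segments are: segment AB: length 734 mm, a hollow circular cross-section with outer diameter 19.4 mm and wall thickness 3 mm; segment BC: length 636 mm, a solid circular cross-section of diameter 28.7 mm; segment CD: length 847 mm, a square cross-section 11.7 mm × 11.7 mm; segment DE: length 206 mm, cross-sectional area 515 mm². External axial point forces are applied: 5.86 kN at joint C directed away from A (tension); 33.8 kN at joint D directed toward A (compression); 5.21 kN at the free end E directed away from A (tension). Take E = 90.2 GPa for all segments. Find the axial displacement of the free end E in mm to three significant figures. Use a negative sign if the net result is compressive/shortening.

-3.38 mm

Internal axial forces (sectioning from the free end, tension +): N_DE = 5.21 kN, N_CD = -28.59 kN, N_BC = -22.73 kN, N_AB = -22.73 kN.
A_AB = 154.6 mm².
A_BC = 646.9 mm².
A_CD = 136.9 mm².
δ_AB = -22730·734/(154.6·90200) = -1.197 mm
δ_BC = -22730·636/(646.9·90200) = -0.2477 mm
δ_CD = -28590·847/(136.9·90200) = -1.961 mm
δ_DE = 5210·206/(515·90200) = 0.0231 mm
δ = Σδ_i = -3.382 mm.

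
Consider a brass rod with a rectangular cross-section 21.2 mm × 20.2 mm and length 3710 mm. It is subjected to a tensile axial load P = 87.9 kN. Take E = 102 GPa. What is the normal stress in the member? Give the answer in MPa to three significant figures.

205 MPa

A = 428.2 mm².
σ = N/A = 87900/428.2 = 205.3 MPa.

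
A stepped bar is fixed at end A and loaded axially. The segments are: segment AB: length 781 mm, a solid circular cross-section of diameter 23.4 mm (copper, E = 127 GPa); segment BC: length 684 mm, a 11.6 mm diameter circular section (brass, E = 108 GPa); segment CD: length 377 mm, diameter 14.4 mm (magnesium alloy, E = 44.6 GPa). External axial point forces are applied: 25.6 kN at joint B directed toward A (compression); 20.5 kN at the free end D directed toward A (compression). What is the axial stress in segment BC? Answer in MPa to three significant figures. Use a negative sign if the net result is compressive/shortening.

-194 MPa

Internal axial forces (sectioning from the free end, tension +): N_CD = -20.5 kN, N_BC = -20.5 kN, N_AB = -46.1 kN.
A_BC = 105.7 mm².
σ_BC = N_BC/A_BC = -20500/105.7 = -194 MPa.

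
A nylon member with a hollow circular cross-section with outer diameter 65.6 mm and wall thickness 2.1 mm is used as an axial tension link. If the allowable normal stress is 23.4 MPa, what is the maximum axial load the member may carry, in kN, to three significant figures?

A = 418.9 mm².
P_max = σ_allow · A = 23.4 · 418.9 = 9803 N = 9.803 kN.

9.80 kN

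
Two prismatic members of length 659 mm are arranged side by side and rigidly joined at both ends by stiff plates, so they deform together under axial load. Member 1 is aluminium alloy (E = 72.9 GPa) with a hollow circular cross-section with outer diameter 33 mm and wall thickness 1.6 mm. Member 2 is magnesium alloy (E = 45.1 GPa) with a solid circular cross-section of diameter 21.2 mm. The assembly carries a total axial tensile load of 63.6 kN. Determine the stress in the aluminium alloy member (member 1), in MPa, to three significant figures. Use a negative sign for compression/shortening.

A_1 = 157.8 mm².
A_2 = 353 mm².
Equal strain + equilibrium ⇒ each member carries load in proportion to AE: A₁E₁ = 11510000 N, A₂E₂ = 15920000 N, ΣAE = 27430000 N.
σ₁ = P·E₁/ΣAE = 63600·72900/27430000 = 169.1 MPa.

169 MPa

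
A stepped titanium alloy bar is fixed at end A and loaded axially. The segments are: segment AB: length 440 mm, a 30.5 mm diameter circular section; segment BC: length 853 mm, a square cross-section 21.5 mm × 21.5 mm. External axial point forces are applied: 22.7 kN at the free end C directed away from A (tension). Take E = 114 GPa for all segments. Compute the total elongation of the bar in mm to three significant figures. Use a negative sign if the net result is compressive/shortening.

0.487 mm

Internal axial forces (sectioning from the free end, tension +): N_BC = 22.7 kN, N_AB = 22.7 kN.
A_AB = 730.6 mm².
A_BC = 462.2 mm².
δ_AB = 22700·440/(730.6·114000) = 0.1199 mm
δ_BC = 22700·853/(462.2·114000) = 0.3674 mm
δ = Σδ_i = 0.4874 mm.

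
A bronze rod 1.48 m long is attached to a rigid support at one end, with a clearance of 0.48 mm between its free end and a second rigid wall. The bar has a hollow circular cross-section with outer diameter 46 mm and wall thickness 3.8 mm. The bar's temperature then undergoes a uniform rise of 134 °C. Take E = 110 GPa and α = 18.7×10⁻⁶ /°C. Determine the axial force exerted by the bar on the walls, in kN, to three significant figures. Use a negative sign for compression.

Free thermal expansion αLΔT = 18.7e-6 · 1480 · 134 = 3.709 mm.
The walls engage after the gap closes; constrained expansion = 3.709 − 0.48 = 3.229 mm.
The walls impose strain ε = −(3.229)/1480 = -2.1815e-03; σ = Eε = 110000 · -2.1815e-03 = -240 MPa.
Wall reaction R = σ·A = -240·503.8 = -120900 N = -120.9 kN.

-121 kN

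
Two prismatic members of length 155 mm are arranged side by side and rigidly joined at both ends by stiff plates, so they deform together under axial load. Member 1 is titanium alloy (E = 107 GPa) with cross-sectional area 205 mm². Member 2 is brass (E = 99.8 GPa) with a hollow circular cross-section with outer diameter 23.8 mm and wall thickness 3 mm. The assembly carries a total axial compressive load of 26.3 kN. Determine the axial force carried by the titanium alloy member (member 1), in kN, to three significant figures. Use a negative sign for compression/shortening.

-13.9 kN

A_2 = 196 mm².
Equal strain + equilibrium ⇒ each member carries load in proportion to AE: A₁E₁ = 21940000 N, A₂E₂ = 19560000 N, ΣAE = 41500000 N.
F₁ = P·A₁E₁/ΣAE = -26300·21940000/41500000 = -13900 N.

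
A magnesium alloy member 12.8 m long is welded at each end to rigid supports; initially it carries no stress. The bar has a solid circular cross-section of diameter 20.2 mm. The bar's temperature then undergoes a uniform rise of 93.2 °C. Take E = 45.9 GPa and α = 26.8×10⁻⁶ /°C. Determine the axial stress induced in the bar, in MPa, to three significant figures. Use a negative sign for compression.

-115 MPa

Free thermal expansion αLΔT = 26.8e-6 · 12800 · 93.2 = 31.97 mm.
The walls impose strain ε = −(31.97)/12800 = -2.4978e-03; σ = Eε = 45900 · -2.4978e-03 = -114.6 MPa.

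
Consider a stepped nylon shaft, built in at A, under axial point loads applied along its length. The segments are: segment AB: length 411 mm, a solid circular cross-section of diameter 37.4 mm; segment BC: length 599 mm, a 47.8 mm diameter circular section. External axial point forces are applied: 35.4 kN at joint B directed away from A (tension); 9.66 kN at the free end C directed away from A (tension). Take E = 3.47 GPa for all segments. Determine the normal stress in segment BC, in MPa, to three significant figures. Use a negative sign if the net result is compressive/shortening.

Internal axial forces (sectioning from the free end, tension +): N_BC = 9.66 kN, N_AB = 45.06 kN.
A_BC = 1795 mm².
σ_BC = N_BC/A_BC = 9660/1795 = 5.383 MPa.

5.38 MPa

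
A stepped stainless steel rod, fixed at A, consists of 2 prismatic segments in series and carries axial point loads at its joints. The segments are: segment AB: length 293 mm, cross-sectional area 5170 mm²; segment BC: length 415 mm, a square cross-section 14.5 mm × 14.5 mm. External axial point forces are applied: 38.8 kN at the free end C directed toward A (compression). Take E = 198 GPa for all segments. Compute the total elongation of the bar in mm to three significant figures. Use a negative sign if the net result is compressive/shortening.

Internal axial forces (sectioning from the free end, tension +): N_BC = -38.8 kN, N_AB = -38.8 kN.
A_BC = 210.2 mm².
δ_AB = -38800·293/(5170·198000) = -0.01111 mm
δ_BC = -38800·415/(210.2·198000) = -0.3868 mm
δ = Σδ_i = -0.3979 mm.

-0.398 mm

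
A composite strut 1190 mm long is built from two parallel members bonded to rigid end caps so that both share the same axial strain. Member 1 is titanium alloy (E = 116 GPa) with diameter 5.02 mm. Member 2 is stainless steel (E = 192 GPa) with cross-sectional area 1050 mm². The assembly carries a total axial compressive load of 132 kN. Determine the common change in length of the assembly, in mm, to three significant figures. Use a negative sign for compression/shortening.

A_1 = 19.79 mm².
Equal strain + equilibrium ⇒ each member carries load in proportion to AE: A₁E₁ = 2296000 N, A₂E₂ = 201600000 N, ΣAE = 203900000 N.
δ = PL/ΣAE = -132000·1190/203900000 = -0.7704 mm.

-0.770 mm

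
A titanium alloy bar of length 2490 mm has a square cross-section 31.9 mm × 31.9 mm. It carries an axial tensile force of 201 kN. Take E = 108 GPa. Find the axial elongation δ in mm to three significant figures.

A = 1018 mm².
δ_mech = NL/(AE) = 201000·2490/(1018·108000) = 4.554 mm.

4.55 mm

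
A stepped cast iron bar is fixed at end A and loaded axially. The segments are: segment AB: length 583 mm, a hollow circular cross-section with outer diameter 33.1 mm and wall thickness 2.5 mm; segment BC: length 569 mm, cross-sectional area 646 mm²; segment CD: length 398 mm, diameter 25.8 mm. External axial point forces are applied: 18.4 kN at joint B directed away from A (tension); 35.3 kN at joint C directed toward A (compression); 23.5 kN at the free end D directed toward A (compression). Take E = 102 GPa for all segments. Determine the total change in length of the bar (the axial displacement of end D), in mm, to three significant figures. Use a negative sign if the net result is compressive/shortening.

Internal axial forces (sectioning from the free end, tension +): N_CD = -23.5 kN, N_BC = -58.8 kN, N_AB = -40.4 kN.
A_AB = 240.3 mm².
A_CD = 522.8 mm².
δ_AB = -40400·583/(240.3·102000) = -0.9608 mm
δ_BC = -58800·569/(646·102000) = -0.5078 mm
δ_CD = -23500·398/(522.8·102000) = -0.1754 mm
δ = Σδ_i = -1.644 mm.

-1.64 mm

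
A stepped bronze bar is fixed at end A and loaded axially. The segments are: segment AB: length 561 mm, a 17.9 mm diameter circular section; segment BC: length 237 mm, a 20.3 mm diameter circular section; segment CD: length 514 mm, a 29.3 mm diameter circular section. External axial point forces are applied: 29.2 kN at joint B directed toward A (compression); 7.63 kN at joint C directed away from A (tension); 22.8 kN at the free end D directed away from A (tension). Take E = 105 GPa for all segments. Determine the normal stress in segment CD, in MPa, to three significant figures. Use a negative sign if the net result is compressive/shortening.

Internal axial forces (sectioning from the free end, tension +): N_CD = 22.8 kN, N_BC = 30.43 kN, N_AB = 1.23 kN.
A_CD = 674.3 mm².
σ_CD = N_CD/A_CD = 22800/674.3 = 33.82 MPa.

33.8 MPa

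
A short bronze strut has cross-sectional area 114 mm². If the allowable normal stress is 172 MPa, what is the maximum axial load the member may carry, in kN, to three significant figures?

19.6 kN

P_max = σ_allow · A = 172 · 114 = 19610 N = 19.61 kN.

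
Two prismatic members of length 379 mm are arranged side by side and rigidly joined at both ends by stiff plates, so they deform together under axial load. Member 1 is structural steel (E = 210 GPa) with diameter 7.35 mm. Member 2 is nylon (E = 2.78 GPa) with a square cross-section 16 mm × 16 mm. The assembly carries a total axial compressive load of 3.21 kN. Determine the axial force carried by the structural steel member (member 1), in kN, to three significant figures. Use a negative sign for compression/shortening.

A_1 = 42.43 mm².
A_2 = 256 mm².
Equal strain + equilibrium ⇒ each member carries load in proportion to AE: A₁E₁ = 8910000 N, A₂E₂ = 711700 N, ΣAE = 9622000 N.
F₁ = P·A₁E₁/ΣAE = -3210·8910000/9622000 = -2973 N.

-2.97 kN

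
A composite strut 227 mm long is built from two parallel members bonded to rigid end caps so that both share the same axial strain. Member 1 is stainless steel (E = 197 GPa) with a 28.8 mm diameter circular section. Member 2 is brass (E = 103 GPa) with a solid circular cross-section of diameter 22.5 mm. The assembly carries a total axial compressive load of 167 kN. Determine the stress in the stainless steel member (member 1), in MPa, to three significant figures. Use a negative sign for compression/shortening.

A_1 = 651.4 mm².
A_2 = 397.6 mm².
Equal strain + equilibrium ⇒ each member carries load in proportion to AE: A₁E₁ = 128300000 N, A₂E₂ = 40950000 N, ΣAE = 169300000 N.
σ₁ = P·E₁/ΣAE = -167000·197000/169300000 = -194.3 MPa.

-194 MPa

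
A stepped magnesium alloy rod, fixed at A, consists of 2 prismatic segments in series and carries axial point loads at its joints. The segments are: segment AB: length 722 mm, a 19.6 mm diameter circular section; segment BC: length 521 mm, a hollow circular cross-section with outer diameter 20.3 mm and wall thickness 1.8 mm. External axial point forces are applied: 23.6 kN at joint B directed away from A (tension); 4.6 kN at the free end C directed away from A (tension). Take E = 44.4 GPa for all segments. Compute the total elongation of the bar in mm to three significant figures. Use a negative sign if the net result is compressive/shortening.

Internal axial forces (sectioning from the free end, tension +): N_BC = 4.6 kN, N_AB = 28.2 kN.
A_AB = 301.7 mm².
A_BC = 104.6 mm².
δ_AB = 28200·722/(301.7·44400) = 1.52 mm
δ_BC = 4600·521/(104.6·44400) = 0.516 mm
δ = Σδ_i = 2.036 mm.

2.04 mm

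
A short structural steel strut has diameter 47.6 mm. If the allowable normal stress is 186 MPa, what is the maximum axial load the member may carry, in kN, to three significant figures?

331 kN

A = 1780 mm².
P_max = σ_allow · A = 186 · 1780 = 331000 N = 331 kN.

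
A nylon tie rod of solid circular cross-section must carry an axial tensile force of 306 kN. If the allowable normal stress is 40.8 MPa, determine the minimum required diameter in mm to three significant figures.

97.7 mm

Required area A ≥ P/σ_allow = 306000/40.8 = 7500 mm².
For a solid circular section, d ≥ √(4A/π) = 97.72 mm.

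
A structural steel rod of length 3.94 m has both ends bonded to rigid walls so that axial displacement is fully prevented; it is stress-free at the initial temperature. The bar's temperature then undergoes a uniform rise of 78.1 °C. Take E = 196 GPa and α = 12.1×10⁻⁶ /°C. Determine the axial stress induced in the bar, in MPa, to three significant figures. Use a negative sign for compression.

-185 MPa

Free thermal expansion αLΔT = 12.1e-6 · 3940 · 78.1 = 3.723 mm.
The walls impose strain ε = −(3.723)/3940 = -9.4501e-04; σ = Eε = 196000 · -9.4501e-04 = -185.2 MPa.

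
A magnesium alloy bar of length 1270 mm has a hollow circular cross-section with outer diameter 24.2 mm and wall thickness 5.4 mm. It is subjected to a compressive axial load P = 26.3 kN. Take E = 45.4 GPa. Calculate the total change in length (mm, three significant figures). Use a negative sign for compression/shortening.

A = 318.9 mm².
δ_mech = NL/(AE) = -26300·1270/(318.9·45400) = -2.307 mm.

-2.31 mm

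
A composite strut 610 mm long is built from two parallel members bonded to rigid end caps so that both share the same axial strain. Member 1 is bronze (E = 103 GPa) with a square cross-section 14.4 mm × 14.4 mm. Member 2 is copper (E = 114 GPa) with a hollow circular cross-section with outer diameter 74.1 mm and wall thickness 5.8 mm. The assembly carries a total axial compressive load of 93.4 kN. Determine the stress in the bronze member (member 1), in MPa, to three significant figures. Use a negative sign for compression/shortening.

A_1 = 207.4 mm².
A_2 = 1245 mm².
Equal strain + equilibrium ⇒ each member carries load in proportion to AE: A₁E₁ = 21360000 N, A₂E₂ = 141900000 N, ΣAE = 163200000 N.
σ₁ = P·E₁/ΣAE = -93400·103000/163200000 = -58.94 MPa.

-58.9 MPa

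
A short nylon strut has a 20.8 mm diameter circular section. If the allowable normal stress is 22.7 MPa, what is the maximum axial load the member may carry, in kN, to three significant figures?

7.71 kN

A = 339.8 mm².
P_max = σ_allow · A = 22.7 · 339.8 = 7713 N = 7.713 kN.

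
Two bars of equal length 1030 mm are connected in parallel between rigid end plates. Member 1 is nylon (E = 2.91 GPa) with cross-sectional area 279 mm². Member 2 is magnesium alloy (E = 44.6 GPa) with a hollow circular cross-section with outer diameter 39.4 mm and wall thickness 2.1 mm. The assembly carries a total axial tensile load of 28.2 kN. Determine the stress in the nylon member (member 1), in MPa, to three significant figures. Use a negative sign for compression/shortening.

6.96 MPa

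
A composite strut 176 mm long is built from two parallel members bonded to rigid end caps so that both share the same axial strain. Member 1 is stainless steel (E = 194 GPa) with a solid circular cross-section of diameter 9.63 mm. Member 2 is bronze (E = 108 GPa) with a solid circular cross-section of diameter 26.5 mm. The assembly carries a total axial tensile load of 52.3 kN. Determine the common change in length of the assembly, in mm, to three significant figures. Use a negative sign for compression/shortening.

0.125 mm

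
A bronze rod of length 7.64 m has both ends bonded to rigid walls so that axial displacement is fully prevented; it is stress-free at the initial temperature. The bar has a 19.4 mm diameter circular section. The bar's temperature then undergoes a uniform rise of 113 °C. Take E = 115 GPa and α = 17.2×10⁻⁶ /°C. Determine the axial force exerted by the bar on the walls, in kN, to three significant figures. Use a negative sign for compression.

-66.1 kN

Free thermal expansion αLΔT = 17.2e-6 · 7640 · 113 = 14.85 mm.
The walls impose strain ε = −(14.85)/7640 = -1.9436e-03; σ = Eε = 115000 · -1.9436e-03 = -223.5 MPa.
Wall reaction R = σ·A = -223.5·295.6 = -66070 N = -66.07 kN.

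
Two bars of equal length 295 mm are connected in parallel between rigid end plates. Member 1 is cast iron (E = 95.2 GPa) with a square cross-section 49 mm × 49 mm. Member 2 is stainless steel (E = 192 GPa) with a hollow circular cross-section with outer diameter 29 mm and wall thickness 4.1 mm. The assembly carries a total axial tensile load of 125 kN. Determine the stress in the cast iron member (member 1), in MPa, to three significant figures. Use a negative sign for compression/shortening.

41.0 MPa

A_1 = 2401 mm².
A_2 = 320.7 mm².
Equal strain + equilibrium ⇒ each member carries load in proportion to AE: A₁E₁ = 228600000 N, A₂E₂ = 61580000 N, ΣAE = 290200000 N.
σ₁ = P·E₁/ΣAE = 125000·95200/290200000 = 41.01 MPa.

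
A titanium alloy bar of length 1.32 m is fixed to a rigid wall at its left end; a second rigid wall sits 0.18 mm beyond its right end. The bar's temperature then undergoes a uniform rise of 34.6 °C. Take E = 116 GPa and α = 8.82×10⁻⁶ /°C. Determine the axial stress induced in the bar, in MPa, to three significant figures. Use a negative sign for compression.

-19.6 MPa

Free thermal expansion αLΔT = 8.82e-6 · 1320 · 34.6 = 0.4028 mm.
The walls engage after the gap closes; constrained expansion = 0.4028 − 0.18 = 0.2228 mm.
The walls impose strain ε = −(0.2228)/1320 = -1.6881e-04; σ = Eε = 116000 · -1.6881e-04 = -19.58 MPa.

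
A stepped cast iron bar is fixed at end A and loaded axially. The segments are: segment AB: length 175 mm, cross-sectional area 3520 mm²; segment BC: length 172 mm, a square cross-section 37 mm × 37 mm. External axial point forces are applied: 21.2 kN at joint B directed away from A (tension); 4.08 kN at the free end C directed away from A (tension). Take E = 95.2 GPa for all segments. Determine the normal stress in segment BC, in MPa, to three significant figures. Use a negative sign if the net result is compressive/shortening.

2.98 MPa

Internal axial forces (sectioning from the free end, tension +): N_BC = 4.08 kN, N_AB = 25.28 kN.
A_BC = 1369 mm².
σ_BC = N_BC/A_BC = 4080/1369 = 2.98 MPa.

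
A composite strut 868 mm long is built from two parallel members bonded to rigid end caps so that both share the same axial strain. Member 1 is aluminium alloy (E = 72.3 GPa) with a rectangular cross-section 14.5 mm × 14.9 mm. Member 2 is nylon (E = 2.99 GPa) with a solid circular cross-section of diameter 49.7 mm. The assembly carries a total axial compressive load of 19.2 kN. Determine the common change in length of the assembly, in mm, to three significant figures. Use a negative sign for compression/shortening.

-0.778 mm

A_1 = 216.1 mm².
A_2 = 1940 mm².
Equal strain + equilibrium ⇒ each member carries load in proportion to AE: A₁E₁ = 15620000 N, A₂E₂ = 5801000 N, ΣAE = 21420000 N.
δ = PL/ΣAE = -19200·868/21420000 = -0.778 mm.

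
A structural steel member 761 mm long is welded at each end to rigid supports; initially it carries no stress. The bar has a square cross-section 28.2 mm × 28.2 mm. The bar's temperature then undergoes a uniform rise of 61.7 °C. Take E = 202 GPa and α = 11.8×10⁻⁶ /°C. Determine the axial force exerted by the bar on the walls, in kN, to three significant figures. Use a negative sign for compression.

-117 kN

Free thermal expansion αLΔT = 11.8e-6 · 761 · 61.7 = 0.5541 mm.
The walls impose strain ε = −(0.5541)/761 = -7.2806e-04; σ = Eε = 202000 · -7.2806e-04 = -147.1 MPa.
Wall reaction R = σ·A = -147.1·795.2 = -117000 N = -117 kN.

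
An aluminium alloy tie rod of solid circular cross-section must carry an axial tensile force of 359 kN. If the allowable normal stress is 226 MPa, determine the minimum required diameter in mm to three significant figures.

Required area A ≥ P/σ_allow = 359000/226 = 1588 mm².
For a solid circular section, d ≥ √(4A/π) = 44.97 mm.

45.0 mm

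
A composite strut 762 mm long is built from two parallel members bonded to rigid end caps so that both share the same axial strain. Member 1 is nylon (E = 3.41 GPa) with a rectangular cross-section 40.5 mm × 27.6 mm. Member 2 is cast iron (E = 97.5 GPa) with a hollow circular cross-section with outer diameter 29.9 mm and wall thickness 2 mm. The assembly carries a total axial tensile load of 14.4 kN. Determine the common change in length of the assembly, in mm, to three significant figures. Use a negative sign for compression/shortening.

A_1 = 1118 mm².
A_2 = 175.3 mm².
Equal strain + equilibrium ⇒ each member carries load in proportion to AE: A₁E₁ = 3812000 N, A₂E₂ = 17090000 N, ΣAE = 20900000 N.
δ = PL/ΣAE = 14400·762/20900000 = 0.5249 mm.

0.525 mm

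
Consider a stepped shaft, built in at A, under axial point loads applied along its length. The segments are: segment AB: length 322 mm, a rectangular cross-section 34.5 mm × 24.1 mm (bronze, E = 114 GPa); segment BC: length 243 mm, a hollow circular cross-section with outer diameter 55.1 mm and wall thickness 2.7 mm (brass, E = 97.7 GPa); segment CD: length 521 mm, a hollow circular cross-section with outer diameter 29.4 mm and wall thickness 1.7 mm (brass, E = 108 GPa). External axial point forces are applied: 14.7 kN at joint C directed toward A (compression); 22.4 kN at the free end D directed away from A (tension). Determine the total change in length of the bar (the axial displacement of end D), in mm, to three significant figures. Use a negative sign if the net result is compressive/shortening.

0.800 mm

Internal axial forces (sectioning from the free end, tension +): N_CD = 22.4 kN, N_BC = 7.7 kN, N_AB = 7.7 kN.
A_AB = 831.5 mm².
A_BC = 444.5 mm².
A_CD = 147.9 mm².
δ_AB = 7700·322/(831.5·114000) = 0.02616 mm
δ_BC = 7700·243/(444.5·97700) = 0.04309 mm
δ_CD = 22400·521/(147.9·108000) = 0.7304 mm
δ = Σδ_i = 0.7997 mm.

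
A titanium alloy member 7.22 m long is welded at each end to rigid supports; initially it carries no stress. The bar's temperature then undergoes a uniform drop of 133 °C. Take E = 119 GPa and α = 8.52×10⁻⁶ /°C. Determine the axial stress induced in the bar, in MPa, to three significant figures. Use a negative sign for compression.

135 MPa

Free thermal expansion αLΔT = 8.52e-6 · 7220 · -133 = -8.181 mm.
The walls impose strain ε = −(-8.181)/7220 = 1.1332e-03; σ = Eε = 119000 · 1.1332e-03 = 134.8 MPa.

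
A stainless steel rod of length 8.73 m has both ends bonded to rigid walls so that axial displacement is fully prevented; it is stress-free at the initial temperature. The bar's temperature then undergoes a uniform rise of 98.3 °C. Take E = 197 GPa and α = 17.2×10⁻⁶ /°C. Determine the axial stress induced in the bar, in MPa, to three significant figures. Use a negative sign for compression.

-333 MPa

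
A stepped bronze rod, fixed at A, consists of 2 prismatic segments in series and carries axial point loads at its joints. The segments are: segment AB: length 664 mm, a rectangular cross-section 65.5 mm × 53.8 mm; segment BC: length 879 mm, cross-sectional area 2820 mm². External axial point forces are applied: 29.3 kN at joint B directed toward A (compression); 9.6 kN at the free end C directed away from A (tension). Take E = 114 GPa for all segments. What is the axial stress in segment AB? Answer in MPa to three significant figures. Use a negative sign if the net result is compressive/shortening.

Internal axial forces (sectioning from the free end, tension +): N_BC = 9.6 kN, N_AB = -19.7 kN.
A_AB = 3524 mm².
σ_AB = N_AB/A_AB = -19700/3524 = -5.59 MPa.

-5.59 MPa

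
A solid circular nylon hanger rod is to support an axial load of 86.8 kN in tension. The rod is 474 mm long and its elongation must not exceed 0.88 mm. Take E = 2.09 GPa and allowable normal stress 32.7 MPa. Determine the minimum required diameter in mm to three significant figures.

Required area A ≥ P/σ_allow = 86800/32.7 = 2654 mm².
For a solid circular section, d ≥ √(4A/π) = 58.14 mm.
Elongation limit: A ≥ PL/(Eδ_allow) = 86800·474/(2090·0.88) = 22370 mm² ⇒ d ≥ 168.8 mm.
The elongation limit governs.

169 mm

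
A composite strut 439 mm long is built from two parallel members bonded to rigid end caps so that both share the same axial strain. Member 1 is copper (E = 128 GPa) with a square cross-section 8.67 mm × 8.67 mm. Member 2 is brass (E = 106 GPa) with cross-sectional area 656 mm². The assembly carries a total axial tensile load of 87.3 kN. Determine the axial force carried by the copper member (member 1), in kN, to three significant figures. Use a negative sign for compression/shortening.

10.6 kN

A_1 = 75.17 mm².
Equal strain + equilibrium ⇒ each member carries load in proportion to AE: A₁E₁ = 9622000 N, A₂E₂ = 69540000 N, ΣAE = 79160000 N.
F₁ = P·A₁E₁/ΣAE = 87300·9622000/79160000 = 10610 N.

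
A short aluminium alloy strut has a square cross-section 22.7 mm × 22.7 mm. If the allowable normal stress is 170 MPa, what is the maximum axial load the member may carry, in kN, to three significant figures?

87.6 kN

A = 515.3 mm².
P_max = σ_allow · A = 170 · 515.3 = 87600 N = 87.6 kN.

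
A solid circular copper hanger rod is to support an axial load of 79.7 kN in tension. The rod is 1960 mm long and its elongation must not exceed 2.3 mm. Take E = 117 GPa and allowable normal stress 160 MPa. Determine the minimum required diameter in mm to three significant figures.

Required area A ≥ P/σ_allow = 79700/160 = 498.1 mm².
For a solid circular section, d ≥ √(4A/π) = 25.18 mm.
Elongation limit: A ≥ PL/(Eδ_allow) = 79700·1960/(117000·2.3) = 580.5 mm² ⇒ d ≥ 27.19 mm.
The elongation limit governs.

27.2 mm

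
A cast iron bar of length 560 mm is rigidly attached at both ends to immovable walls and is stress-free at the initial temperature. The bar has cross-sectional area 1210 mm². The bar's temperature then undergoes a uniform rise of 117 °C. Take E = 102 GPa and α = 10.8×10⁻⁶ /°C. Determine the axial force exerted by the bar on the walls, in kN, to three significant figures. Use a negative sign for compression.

-156 kN

Free thermal expansion αLΔT = 10.8e-6 · 560 · 117 = 0.7076 mm.
The walls impose strain ε = −(0.7076)/560 = -1.2636e-03; σ = Eε = 102000 · -1.2636e-03 = -128.9 MPa.
Wall reaction R = σ·A = -128.9·1210 = -156000 N = -156 kN.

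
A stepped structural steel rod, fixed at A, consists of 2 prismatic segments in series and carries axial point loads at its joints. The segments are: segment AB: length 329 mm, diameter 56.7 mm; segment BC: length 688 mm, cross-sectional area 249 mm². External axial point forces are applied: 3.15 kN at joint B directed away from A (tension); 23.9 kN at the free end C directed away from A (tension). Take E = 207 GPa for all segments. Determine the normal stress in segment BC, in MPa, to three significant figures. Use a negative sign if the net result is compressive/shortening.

96.0 MPa

Internal axial forces (sectioning from the free end, tension +): N_BC = 23.9 kN, N_AB = 27.05 kN.
σ_BC = N_BC/A_BC = 23900/249 = 95.98 MPa.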